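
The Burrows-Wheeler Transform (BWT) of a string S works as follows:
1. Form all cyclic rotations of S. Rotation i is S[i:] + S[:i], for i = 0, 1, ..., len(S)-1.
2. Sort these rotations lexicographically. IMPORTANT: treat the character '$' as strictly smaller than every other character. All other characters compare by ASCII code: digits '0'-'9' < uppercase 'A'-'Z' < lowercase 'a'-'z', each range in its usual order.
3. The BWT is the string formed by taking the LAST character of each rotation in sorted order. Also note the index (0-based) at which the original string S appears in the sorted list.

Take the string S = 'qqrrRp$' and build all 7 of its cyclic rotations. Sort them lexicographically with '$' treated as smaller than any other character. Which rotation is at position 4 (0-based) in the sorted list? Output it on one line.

Answer: qrrRp$q

Derivation:
All 7 rotations (rotation i = S[i:]+S[:i]):
  rot[0] = qqrrRp$
  rot[1] = qrrRp$q
  rot[2] = rrRp$qq
  rot[3] = rRp$qqr
  rot[4] = Rp$qqrr
  rot[5] = p$qqrrR
  rot[6] = $qqrrRp
Sorted (with $ < everything):
  sorted[0] = $qqrrRp
  sorted[1] = Rp$qqrr
  sorted[2] = p$qqrrR
  sorted[3] = qqrrRp$
  sorted[4] = qrrRp$q
  sorted[5] = rRp$qqr
  sorted[6] = rrRp$qq
sorted[4] = qrrRp$q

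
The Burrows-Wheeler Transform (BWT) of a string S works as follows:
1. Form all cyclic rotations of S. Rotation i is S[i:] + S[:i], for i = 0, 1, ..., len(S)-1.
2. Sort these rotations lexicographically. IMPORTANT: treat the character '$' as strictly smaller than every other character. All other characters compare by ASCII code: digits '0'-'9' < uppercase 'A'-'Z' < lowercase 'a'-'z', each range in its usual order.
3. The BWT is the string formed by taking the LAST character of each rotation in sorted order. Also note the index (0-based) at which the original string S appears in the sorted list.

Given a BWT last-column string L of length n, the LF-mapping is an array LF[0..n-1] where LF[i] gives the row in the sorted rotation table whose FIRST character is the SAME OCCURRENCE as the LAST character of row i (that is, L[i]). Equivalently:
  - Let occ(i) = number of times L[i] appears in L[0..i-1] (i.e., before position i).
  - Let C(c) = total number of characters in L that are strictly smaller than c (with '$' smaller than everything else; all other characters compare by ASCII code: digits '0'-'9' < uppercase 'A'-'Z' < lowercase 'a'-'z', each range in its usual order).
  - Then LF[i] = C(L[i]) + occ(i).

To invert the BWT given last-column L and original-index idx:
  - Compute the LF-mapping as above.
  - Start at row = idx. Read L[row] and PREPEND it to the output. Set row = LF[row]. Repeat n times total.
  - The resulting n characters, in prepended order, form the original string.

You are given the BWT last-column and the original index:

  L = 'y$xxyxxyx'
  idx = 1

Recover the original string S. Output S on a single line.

Answer: xxxxyyxy$

Derivation:
LF mapping: 6 0 1 2 7 3 4 8 5
Walk LF starting at row 1, prepending L[row]:
  step 1: row=1, L[1]='$', prepend. Next row=LF[1]=0
  step 2: row=0, L[0]='y', prepend. Next row=LF[0]=6
  step 3: row=6, L[6]='x', prepend. Next row=LF[6]=4
  step 4: row=4, L[4]='y', prepend. Next row=LF[4]=7
  step 5: row=7, L[7]='y', prepend. Next row=LF[7]=8
  step 6: row=8, L[8]='x', prepend. Next row=LF[8]=5
  step 7: row=5, L[5]='x', prepend. Next row=LF[5]=3
  step 8: row=3, L[3]='x', prepend. Next row=LF[3]=2
  step 9: row=2, L[2]='x', prepend. Next row=LF[2]=1
Reversed output: xxxxyyxy$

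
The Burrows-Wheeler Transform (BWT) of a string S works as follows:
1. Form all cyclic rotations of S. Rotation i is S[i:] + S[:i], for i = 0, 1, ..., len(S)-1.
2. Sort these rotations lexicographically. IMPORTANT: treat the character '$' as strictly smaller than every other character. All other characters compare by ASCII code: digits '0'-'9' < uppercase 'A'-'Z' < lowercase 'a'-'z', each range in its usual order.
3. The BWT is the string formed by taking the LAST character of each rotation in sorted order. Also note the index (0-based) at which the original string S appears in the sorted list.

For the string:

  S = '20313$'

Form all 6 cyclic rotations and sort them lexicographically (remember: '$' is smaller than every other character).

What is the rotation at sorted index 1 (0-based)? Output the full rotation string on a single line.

All 6 rotations (rotation i = S[i:]+S[:i]):
  rot[0] = 20313$
  rot[1] = 0313$2
  rot[2] = 313$20
  rot[3] = 13$203
  rot[4] = 3$2031
  rot[5] = $20313
Sorted (with $ < everything):
  sorted[0] = $20313
  sorted[1] = 0313$2
  sorted[2] = 13$203
  sorted[3] = 20313$
  sorted[4] = 3$2031
  sorted[5] = 313$20
sorted[1] = 0313$2

Answer: 0313$2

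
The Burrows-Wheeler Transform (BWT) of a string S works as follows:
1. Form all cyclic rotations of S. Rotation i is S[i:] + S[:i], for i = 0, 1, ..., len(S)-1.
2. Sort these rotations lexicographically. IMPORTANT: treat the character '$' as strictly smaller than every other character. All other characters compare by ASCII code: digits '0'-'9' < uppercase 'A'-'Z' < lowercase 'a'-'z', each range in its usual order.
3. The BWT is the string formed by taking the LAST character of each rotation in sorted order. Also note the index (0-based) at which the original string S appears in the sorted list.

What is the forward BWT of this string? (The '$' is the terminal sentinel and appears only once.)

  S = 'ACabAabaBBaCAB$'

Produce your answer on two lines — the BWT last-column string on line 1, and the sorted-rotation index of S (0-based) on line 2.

Answer: BC$bAaBaAbBCAaa
2

Derivation:
All 15 rotations (rotation i = S[i:]+S[:i]):
  rot[0] = ACabAabaBBaCAB$
  rot[1] = CabAabaBBaCAB$A
  rot[2] = abAabaBBaCAB$AC
  rot[3] = bAabaBBaCAB$ACa
  rot[4] = AabaBBaCAB$ACab
  rot[5] = abaBBaCAB$ACabA
  rot[6] = baBBaCAB$ACabAa
  rot[7] = aBBaCAB$ACabAab
  rot[8] = BBaCAB$ACabAaba
  rot[9] = BaCAB$ACabAabaB
  rot[10] = aCAB$ACabAabaBB
  rot[11] = CAB$ACabAabaBBa
  rot[12] = AB$ACabAabaBBaC
  rot[13] = B$ACabAabaBBaCA
  rot[14] = $ACabAabaBBaCAB
Sorted (with $ < everything):
  sorted[0] = $ACabAabaBBaCAB  (last char: 'B')
  sorted[1] = AB$ACabAabaBBaC  (last char: 'C')
  sorted[2] = ACabAabaBBaCAB$  (last char: '$')
  sorted[3] = AabaBBaCAB$ACab  (last char: 'b')
  sorted[4] = B$ACabAabaBBaCA  (last char: 'A')
  sorted[5] = BBaCAB$ACabAaba  (last char: 'a')
  sorted[6] = BaCAB$ACabAabaB  (last char: 'B')
  sorted[7] = CAB$ACabAabaBBa  (last char: 'a')
  sorted[8] = CabAabaBBaCAB$A  (last char: 'A')
  sorted[9] = aBBaCAB$ACabAab  (last char: 'b')
  sorted[10] = aCAB$ACabAabaBB  (last char: 'B')
  sorted[11] = abAabaBBaCAB$AC  (last char: 'C')
  sorted[12] = abaBBaCAB$ACabA  (last char: 'A')
  sorted[13] = bAabaBBaCAB$ACa  (last char: 'a')
  sorted[14] = baBBaCAB$ACabAa  (last char: 'a')
Last column: BC$bAaBaAbBCAaa
Original string S is at sorted index 2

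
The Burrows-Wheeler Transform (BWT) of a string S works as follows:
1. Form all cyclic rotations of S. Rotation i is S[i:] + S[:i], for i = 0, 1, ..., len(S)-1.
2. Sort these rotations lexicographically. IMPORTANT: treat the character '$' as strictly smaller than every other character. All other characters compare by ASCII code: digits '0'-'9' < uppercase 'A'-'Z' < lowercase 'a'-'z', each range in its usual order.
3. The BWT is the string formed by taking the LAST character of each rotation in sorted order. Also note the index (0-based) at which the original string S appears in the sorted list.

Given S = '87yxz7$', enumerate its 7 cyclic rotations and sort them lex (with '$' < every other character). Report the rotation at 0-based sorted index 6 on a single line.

Answer: z7$87yx

Derivation:
All 7 rotations (rotation i = S[i:]+S[:i]):
  rot[0] = 87yxz7$
  rot[1] = 7yxz7$8
  rot[2] = yxz7$87
  rot[3] = xz7$87y
  rot[4] = z7$87yx
  rot[5] = 7$87yxz
  rot[6] = $87yxz7
Sorted (with $ < everything):
  sorted[0] = $87yxz7
  sorted[1] = 7$87yxz
  sorted[2] = 7yxz7$8
  sorted[3] = 87yxz7$
  sorted[4] = xz7$87y
  sorted[5] = yxz7$87
  sorted[6] = z7$87yx
sorted[6] = z7$87yx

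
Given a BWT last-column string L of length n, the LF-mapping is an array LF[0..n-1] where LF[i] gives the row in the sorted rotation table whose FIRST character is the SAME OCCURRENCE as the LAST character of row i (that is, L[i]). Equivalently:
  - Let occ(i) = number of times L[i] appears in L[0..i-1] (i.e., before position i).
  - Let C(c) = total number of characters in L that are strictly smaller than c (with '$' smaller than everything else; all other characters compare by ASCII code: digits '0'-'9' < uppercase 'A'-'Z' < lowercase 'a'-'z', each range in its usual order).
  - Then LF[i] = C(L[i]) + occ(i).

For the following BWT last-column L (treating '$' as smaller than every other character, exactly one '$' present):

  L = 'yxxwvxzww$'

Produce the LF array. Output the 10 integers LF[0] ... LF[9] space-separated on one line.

Char counts: '$':1, 'v':1, 'w':3, 'x':3, 'y':1, 'z':1
C (first-col start): C('$')=0, C('v')=1, C('w')=2, C('x')=5, C('y')=8, C('z')=9
L[0]='y': occ=0, LF[0]=C('y')+0=8+0=8
L[1]='x': occ=0, LF[1]=C('x')+0=5+0=5
L[2]='x': occ=1, LF[2]=C('x')+1=5+1=6
L[3]='w': occ=0, LF[3]=C('w')+0=2+0=2
L[4]='v': occ=0, LF[4]=C('v')+0=1+0=1
L[5]='x': occ=2, LF[5]=C('x')+2=5+2=7
L[6]='z': occ=0, LF[6]=C('z')+0=9+0=9
L[7]='w': occ=1, LF[7]=C('w')+1=2+1=3
L[8]='w': occ=2, LF[8]=C('w')+2=2+2=4
L[9]='$': occ=0, LF[9]=C('$')+0=0+0=0

Answer: 8 5 6 2 1 7 9 3 4 0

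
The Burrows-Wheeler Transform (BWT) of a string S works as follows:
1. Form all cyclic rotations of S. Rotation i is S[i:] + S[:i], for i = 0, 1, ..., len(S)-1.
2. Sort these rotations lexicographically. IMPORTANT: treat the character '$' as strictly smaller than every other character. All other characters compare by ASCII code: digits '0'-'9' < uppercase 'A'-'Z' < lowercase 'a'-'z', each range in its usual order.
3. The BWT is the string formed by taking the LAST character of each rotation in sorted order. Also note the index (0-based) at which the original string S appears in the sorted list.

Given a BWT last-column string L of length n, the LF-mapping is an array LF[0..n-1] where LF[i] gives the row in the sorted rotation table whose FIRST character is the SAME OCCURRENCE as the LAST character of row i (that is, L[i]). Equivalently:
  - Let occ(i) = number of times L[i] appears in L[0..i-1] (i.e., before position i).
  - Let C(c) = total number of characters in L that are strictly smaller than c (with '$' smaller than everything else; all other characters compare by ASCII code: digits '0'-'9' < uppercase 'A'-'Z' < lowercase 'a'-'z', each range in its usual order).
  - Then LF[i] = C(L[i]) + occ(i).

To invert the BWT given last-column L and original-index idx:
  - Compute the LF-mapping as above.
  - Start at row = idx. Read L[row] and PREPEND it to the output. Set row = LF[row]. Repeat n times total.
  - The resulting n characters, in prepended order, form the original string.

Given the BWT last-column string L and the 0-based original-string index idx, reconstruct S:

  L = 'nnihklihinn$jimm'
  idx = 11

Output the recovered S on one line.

LF mapping: 12 13 3 1 8 9 4 2 5 14 15 0 7 6 10 11
Walk LF starting at row 11, prepending L[row]:
  step 1: row=11, L[11]='$', prepend. Next row=LF[11]=0
  step 2: row=0, L[0]='n', prepend. Next row=LF[0]=12
  step 3: row=12, L[12]='j', prepend. Next row=LF[12]=7
  step 4: row=7, L[7]='h', prepend. Next row=LF[7]=2
  step 5: row=2, L[2]='i', prepend. Next row=LF[2]=3
  step 6: row=3, L[3]='h', prepend. Next row=LF[3]=1
  step 7: row=1, L[1]='n', prepend. Next row=LF[1]=13
  step 8: row=13, L[13]='i', prepend. Next row=LF[13]=6
  step 9: row=6, L[6]='i', prepend. Next row=LF[6]=4
  step 10: row=4, L[4]='k', prepend. Next row=LF[4]=8
  step 11: row=8, L[8]='i', prepend. Next row=LF[8]=5
  step 12: row=5, L[5]='l', prepend. Next row=LF[5]=9
  step 13: row=9, L[9]='n', prepend. Next row=LF[9]=14
  step 14: row=14, L[14]='m', prepend. Next row=LF[14]=10
  step 15: row=10, L[10]='n', prepend. Next row=LF[10]=15
  step 16: row=15, L[15]='m', prepend. Next row=LF[15]=11
Reversed output: mnmnlikiinhihjn$

Answer: mnmnlikiinhihjn$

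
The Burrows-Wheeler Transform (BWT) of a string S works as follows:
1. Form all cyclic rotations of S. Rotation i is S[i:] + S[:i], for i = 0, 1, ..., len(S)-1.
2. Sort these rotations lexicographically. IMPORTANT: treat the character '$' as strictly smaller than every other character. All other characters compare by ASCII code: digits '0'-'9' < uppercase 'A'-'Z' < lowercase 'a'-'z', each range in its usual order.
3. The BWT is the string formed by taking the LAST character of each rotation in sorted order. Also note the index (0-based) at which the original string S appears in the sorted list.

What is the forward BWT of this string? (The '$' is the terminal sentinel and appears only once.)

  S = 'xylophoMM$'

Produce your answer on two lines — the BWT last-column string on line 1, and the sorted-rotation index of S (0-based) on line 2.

Answer: MMopyhlo$x
8

Derivation:
All 10 rotations (rotation i = S[i:]+S[:i]):
  rot[0] = xylophoMM$
  rot[1] = ylophoMM$x
  rot[2] = lophoMM$xy
  rot[3] = ophoMM$xyl
  rot[4] = phoMM$xylo
  rot[5] = hoMM$xylop
  rot[6] = oMM$xyloph
  rot[7] = MM$xylopho
  rot[8] = M$xylophoM
  rot[9] = $xylophoMM
Sorted (with $ < everything):
  sorted[0] = $xylophoMM  (last char: 'M')
  sorted[1] = M$xylophoM  (last char: 'M')
  sorted[2] = MM$xylopho  (last char: 'o')
  sorted[3] = hoMM$xylop  (last char: 'p')
  sorted[4] = lophoMM$xy  (last char: 'y')
  sorted[5] = oMM$xyloph  (last char: 'h')
  sorted[6] = ophoMM$xyl  (last char: 'l')
  sorted[7] = phoMM$xylo  (last char: 'o')
  sorted[8] = xylophoMM$  (last char: '$')
  sorted[9] = ylophoMM$x  (last char: 'x')
Last column: MMopyhlo$x
Original string S is at sorted index 8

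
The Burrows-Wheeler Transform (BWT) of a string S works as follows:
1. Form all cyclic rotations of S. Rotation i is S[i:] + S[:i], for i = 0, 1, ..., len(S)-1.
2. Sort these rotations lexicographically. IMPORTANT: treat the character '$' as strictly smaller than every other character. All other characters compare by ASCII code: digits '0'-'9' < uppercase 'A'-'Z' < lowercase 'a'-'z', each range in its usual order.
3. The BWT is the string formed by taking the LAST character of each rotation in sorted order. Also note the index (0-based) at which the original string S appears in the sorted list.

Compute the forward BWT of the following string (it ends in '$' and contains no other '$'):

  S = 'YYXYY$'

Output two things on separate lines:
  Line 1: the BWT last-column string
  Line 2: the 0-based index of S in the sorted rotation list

All 6 rotations (rotation i = S[i:]+S[:i]):
  rot[0] = YYXYY$
  rot[1] = YXYY$Y
  rot[2] = XYY$YY
  rot[3] = YY$YYX
  rot[4] = Y$YYXY
  rot[5] = $YYXYY
Sorted (with $ < everything):
  sorted[0] = $YYXYY  (last char: 'Y')
  sorted[1] = XYY$YY  (last char: 'Y')
  sorted[2] = Y$YYXY  (last char: 'Y')
  sorted[3] = YXYY$Y  (last char: 'Y')
  sorted[4] = YY$YYX  (last char: 'X')
  sorted[5] = YYXYY$  (last char: '$')
Last column: YYYYX$
Original string S is at sorted index 5

Answer: YYYYX$
5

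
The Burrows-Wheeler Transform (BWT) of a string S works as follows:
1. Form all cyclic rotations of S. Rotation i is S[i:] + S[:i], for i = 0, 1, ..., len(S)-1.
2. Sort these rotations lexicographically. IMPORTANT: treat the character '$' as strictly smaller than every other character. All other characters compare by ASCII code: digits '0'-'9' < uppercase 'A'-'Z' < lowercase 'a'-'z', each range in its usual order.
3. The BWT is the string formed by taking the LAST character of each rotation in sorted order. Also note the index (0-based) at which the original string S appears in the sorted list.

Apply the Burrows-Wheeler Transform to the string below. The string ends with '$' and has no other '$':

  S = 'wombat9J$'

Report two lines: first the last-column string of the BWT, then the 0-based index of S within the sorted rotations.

All 9 rotations (rotation i = S[i:]+S[:i]):
  rot[0] = wombat9J$
  rot[1] = ombat9J$w
  rot[2] = mbat9J$wo
  rot[3] = bat9J$wom
  rot[4] = at9J$womb
  rot[5] = t9J$womba
  rot[6] = 9J$wombat
  rot[7] = J$wombat9
  rot[8] = $wombat9J
Sorted (with $ < everything):
  sorted[0] = $wombat9J  (last char: 'J')
  sorted[1] = 9J$wombat  (last char: 't')
  sorted[2] = J$wombat9  (last char: '9')
  sorted[3] = at9J$womb  (last char: 'b')
  sorted[4] = bat9J$wom  (last char: 'm')
  sorted[5] = mbat9J$wo  (last char: 'o')
  sorted[6] = ombat9J$w  (last char: 'w')
  sorted[7] = t9J$womba  (last char: 'a')
  sorted[8] = wombat9J$  (last char: '$')
Last column: Jt9bmowa$
Original string S is at sorted index 8

Answer: Jt9bmowa$
8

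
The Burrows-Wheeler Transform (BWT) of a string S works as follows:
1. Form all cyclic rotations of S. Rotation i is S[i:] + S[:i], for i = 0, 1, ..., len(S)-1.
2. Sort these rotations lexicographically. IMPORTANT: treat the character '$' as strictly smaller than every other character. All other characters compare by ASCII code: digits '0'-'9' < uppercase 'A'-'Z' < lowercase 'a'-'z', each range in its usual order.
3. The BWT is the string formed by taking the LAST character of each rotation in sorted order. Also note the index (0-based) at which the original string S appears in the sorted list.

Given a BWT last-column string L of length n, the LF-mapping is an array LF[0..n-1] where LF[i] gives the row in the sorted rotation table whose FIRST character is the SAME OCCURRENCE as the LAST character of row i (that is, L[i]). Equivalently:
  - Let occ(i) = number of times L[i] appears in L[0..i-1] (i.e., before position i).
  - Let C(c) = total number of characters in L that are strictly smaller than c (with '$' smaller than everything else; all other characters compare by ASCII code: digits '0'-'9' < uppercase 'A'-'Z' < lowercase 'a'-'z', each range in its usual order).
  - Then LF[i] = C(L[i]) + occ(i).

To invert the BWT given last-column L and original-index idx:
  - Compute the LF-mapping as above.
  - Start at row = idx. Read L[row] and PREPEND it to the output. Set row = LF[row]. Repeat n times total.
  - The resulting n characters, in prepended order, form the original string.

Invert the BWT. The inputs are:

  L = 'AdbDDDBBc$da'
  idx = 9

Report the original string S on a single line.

LF mapping: 1 10 8 4 5 6 2 3 9 0 11 7
Walk LF starting at row 9, prepending L[row]:
  step 1: row=9, L[9]='$', prepend. Next row=LF[9]=0
  step 2: row=0, L[0]='A', prepend. Next row=LF[0]=1
  step 3: row=1, L[1]='d', prepend. Next row=LF[1]=10
  step 4: row=10, L[10]='d', prepend. Next row=LF[10]=11
  step 5: row=11, L[11]='a', prepend. Next row=LF[11]=7
  step 6: row=7, L[7]='B', prepend. Next row=LF[7]=3
  step 7: row=3, L[3]='D', prepend. Next row=LF[3]=4
  step 8: row=4, L[4]='D', prepend. Next row=LF[4]=5
  step 9: row=5, L[5]='D', prepend. Next row=LF[5]=6
  step 10: row=6, L[6]='B', prepend. Next row=LF[6]=2
  step 11: row=2, L[2]='b', prepend. Next row=LF[2]=8
  step 12: row=8, L[8]='c', prepend. Next row=LF[8]=9
Reversed output: cbBDDDBaddA$

Answer: cbBDDDBaddA$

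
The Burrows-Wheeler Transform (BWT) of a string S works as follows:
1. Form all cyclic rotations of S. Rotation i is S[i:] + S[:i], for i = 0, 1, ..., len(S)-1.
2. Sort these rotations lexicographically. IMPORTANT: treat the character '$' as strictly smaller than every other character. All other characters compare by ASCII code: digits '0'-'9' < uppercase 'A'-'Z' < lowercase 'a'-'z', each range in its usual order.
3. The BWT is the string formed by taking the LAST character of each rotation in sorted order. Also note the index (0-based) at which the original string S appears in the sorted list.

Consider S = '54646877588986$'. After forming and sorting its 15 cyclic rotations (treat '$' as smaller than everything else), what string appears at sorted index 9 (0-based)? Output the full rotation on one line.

All 15 rotations (rotation i = S[i:]+S[:i]):
  rot[0] = 54646877588986$
  rot[1] = 4646877588986$5
  rot[2] = 646877588986$54
  rot[3] = 46877588986$546
  rot[4] = 6877588986$5464
  rot[5] = 877588986$54646
  rot[6] = 77588986$546468
  rot[7] = 7588986$5464687
  rot[8] = 588986$54646877
  rot[9] = 88986$546468775
  rot[10] = 8986$5464687758
  rot[11] = 986$54646877588
  rot[12] = 86$546468775889
  rot[13] = 6$5464687758898
  rot[14] = $54646877588986
Sorted (with $ < everything):
  sorted[0] = $54646877588986
  sorted[1] = 4646877588986$5
  sorted[2] = 46877588986$546
  sorted[3] = 54646877588986$
  sorted[4] = 588986$54646877
  sorted[5] = 6$5464687758898
  sorted[6] = 646877588986$54
  sorted[7] = 6877588986$5464
  sorted[8] = 7588986$5464687
  sorted[9] = 77588986$546468
  sorted[10] = 86$546468775889
  sorted[11] = 877588986$54646
  sorted[12] = 88986$546468775
  sorted[13] = 8986$5464687758
  sorted[14] = 986$54646877588
sorted[9] = 77588986$546468

Answer: 77588986$546468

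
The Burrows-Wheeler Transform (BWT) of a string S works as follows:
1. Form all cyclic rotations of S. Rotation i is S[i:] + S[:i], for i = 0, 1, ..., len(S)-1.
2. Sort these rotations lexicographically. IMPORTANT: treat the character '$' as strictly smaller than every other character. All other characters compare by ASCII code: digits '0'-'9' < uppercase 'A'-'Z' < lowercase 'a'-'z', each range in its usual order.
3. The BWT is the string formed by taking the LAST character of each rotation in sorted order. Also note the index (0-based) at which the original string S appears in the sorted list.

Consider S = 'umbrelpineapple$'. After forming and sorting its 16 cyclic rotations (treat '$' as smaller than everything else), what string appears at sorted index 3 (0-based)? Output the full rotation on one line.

Answer: e$umbrelpineappl

Derivation:
All 16 rotations (rotation i = S[i:]+S[:i]):
  rot[0] = umbrelpineapple$
  rot[1] = mbrelpineapple$u
  rot[2] = brelpineapple$um
  rot[3] = relpineapple$umb
  rot[4] = elpineapple$umbr
  rot[5] = lpineapple$umbre
  rot[6] = pineapple$umbrel
  rot[7] = ineapple$umbrelp
  rot[8] = neapple$umbrelpi
  rot[9] = eapple$umbrelpin
  rot[10] = apple$umbrelpine
  rot[11] = pple$umbrelpinea
  rot[12] = ple$umbrelpineap
  rot[13] = le$umbrelpineapp
  rot[14] = e$umbrelpineappl
  rot[15] = $umbrelpineapple
Sorted (with $ < everything):
  sorted[0] = $umbrelpineapple
  sorted[1] = apple$umbrelpine
  sorted[2] = brelpineapple$um
  sorted[3] = e$umbrelpineappl
  sorted[4] = eapple$umbrelpin
  sorted[5] = elpineapple$umbr
  sorted[6] = ineapple$umbrelp
  sorted[7] = le$umbrelpineapp
  sorted[8] = lpineapple$umbre
  sorted[9] = mbrelpineapple$u
  sorted[10] = neapple$umbrelpi
  sorted[11] = pineapple$umbrel
  sorted[12] = ple$umbrelpineap
  sorted[13] = pple$umbrelpinea
  sorted[14] = relpineapple$umb
  sorted[15] = umbrelpineapple$
sorted[3] = e$umbrelpineappl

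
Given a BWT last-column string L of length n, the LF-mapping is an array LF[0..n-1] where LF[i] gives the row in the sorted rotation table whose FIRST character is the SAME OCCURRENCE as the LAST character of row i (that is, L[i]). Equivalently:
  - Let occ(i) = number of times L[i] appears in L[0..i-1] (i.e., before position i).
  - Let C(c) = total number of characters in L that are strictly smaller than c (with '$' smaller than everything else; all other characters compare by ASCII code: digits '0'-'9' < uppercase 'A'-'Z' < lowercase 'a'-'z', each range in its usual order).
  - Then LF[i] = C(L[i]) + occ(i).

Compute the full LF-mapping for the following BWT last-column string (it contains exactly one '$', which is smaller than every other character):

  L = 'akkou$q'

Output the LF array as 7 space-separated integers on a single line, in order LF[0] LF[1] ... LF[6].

Answer: 1 2 3 4 6 0 5

Derivation:
Char counts: '$':1, 'a':1, 'k':2, 'o':1, 'q':1, 'u':1
C (first-col start): C('$')=0, C('a')=1, C('k')=2, C('o')=4, C('q')=5, C('u')=6
L[0]='a': occ=0, LF[0]=C('a')+0=1+0=1
L[1]='k': occ=0, LF[1]=C('k')+0=2+0=2
L[2]='k': occ=1, LF[2]=C('k')+1=2+1=3
L[3]='o': occ=0, LF[3]=C('o')+0=4+0=4
L[4]='u': occ=0, LF[4]=C('u')+0=6+0=6
L[5]='$': occ=0, LF[5]=C('$')+0=0+0=0
L[6]='q': occ=0, LF[6]=C('q')+0=5+0=5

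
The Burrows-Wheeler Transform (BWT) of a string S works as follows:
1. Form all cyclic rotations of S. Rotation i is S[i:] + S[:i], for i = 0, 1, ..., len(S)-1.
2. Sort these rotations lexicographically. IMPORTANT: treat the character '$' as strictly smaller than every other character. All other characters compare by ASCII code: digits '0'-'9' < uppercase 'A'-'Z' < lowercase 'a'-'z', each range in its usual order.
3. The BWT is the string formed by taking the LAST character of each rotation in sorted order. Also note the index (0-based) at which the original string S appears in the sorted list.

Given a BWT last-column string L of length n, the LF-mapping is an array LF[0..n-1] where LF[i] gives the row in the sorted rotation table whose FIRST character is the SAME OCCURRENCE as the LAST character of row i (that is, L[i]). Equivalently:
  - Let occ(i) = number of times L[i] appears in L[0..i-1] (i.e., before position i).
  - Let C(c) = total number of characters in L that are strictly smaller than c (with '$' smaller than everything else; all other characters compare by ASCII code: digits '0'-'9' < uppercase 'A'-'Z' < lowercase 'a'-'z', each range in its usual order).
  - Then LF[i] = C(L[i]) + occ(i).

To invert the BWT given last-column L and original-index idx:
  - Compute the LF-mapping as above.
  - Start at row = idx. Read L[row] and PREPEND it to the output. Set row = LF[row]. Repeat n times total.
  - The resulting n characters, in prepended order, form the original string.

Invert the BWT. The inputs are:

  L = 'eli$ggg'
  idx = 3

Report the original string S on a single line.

LF mapping: 1 6 5 0 2 3 4
Walk LF starting at row 3, prepending L[row]:
  step 1: row=3, L[3]='$', prepend. Next row=LF[3]=0
  step 2: row=0, L[0]='e', prepend. Next row=LF[0]=1
  step 3: row=1, L[1]='l', prepend. Next row=LF[1]=6
  step 4: row=6, L[6]='g', prepend. Next row=LF[6]=4
  step 5: row=4, L[4]='g', prepend. Next row=LF[4]=2
  step 6: row=2, L[2]='i', prepend. Next row=LF[2]=5
  step 7: row=5, L[5]='g', prepend. Next row=LF[5]=3
Reversed output: giggle$

Answer: giggle$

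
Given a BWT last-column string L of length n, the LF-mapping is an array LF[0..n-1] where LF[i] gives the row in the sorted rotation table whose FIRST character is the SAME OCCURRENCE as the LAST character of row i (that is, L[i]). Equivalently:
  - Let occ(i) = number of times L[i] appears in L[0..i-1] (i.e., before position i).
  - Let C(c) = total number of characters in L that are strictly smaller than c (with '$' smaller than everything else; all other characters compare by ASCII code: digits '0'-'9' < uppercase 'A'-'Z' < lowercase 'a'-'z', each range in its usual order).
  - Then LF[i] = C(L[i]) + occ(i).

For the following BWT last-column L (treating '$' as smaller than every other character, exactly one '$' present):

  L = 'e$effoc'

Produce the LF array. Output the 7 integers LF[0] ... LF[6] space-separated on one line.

Char counts: '$':1, 'c':1, 'e':2, 'f':2, 'o':1
C (first-col start): C('$')=0, C('c')=1, C('e')=2, C('f')=4, C('o')=6
L[0]='e': occ=0, LF[0]=C('e')+0=2+0=2
L[1]='$': occ=0, LF[1]=C('$')+0=0+0=0
L[2]='e': occ=1, LF[2]=C('e')+1=2+1=3
L[3]='f': occ=0, LF[3]=C('f')+0=4+0=4
L[4]='f': occ=1, LF[4]=C('f')+1=4+1=5
L[5]='o': occ=0, LF[5]=C('o')+0=6+0=6
L[6]='c': occ=0, LF[6]=C('c')+0=1+0=1

Answer: 2 0 3 4 5 6 1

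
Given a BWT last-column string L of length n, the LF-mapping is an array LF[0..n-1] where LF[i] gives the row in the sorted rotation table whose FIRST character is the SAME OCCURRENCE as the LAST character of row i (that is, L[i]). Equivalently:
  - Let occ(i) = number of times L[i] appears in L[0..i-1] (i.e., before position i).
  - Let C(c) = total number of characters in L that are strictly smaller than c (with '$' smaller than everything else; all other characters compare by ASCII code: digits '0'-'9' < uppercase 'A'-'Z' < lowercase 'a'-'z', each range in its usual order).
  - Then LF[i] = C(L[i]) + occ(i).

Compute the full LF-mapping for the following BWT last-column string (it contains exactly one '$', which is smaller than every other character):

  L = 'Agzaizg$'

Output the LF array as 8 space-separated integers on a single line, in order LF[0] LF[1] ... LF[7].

Answer: 1 3 6 2 5 7 4 0

Derivation:
Char counts: '$':1, 'A':1, 'a':1, 'g':2, 'i':1, 'z':2
C (first-col start): C('$')=0, C('A')=1, C('a')=2, C('g')=3, C('i')=5, C('z')=6
L[0]='A': occ=0, LF[0]=C('A')+0=1+0=1
L[1]='g': occ=0, LF[1]=C('g')+0=3+0=3
L[2]='z': occ=0, LF[2]=C('z')+0=6+0=6
L[3]='a': occ=0, LF[3]=C('a')+0=2+0=2
L[4]='i': occ=0, LF[4]=C('i')+0=5+0=5
L[5]='z': occ=1, LF[5]=C('z')+1=6+1=7
L[6]='g': occ=1, LF[6]=C('g')+1=3+1=4
L[7]='$': occ=0, LF[7]=C('$')+0=0+0=0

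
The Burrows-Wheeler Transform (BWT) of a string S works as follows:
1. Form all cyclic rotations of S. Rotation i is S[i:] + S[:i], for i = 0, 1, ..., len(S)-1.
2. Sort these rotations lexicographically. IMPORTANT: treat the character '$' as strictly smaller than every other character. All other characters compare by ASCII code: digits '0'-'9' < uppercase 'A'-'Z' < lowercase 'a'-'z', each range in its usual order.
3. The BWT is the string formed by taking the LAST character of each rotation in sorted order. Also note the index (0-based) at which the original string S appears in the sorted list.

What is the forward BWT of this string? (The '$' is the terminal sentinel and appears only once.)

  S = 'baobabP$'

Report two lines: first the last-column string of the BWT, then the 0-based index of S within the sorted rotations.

Answer: Pbbbao$a
6

Derivation:
All 8 rotations (rotation i = S[i:]+S[:i]):
  rot[0] = baobabP$
  rot[1] = aobabP$b
  rot[2] = obabP$ba
  rot[3] = babP$bao
  rot[4] = abP$baob
  rot[5] = bP$baoba
  rot[6] = P$baobab
  rot[7] = $baobabP
Sorted (with $ < everything):
  sorted[0] = $baobabP  (last char: 'P')
  sorted[1] = P$baobab  (last char: 'b')
  sorted[2] = abP$baob  (last char: 'b')
  sorted[3] = aobabP$b  (last char: 'b')
  sorted[4] = bP$baoba  (last char: 'a')
  sorted[5] = babP$bao  (last char: 'o')
  sorted[6] = baobabP$  (last char: '$')
  sorted[7] = obabP$ba  (last char: 'a')
Last column: Pbbbao$a
Original string S is at sorted index 6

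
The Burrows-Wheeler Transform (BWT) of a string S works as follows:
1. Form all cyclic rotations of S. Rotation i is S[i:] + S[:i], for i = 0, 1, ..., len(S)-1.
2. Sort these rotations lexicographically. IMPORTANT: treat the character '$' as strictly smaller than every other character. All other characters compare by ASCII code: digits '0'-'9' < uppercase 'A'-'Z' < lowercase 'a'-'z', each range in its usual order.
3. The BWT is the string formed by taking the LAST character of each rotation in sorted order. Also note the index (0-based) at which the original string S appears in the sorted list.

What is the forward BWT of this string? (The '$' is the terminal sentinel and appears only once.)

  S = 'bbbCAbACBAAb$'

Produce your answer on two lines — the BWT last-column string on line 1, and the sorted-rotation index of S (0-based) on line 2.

All 13 rotations (rotation i = S[i:]+S[:i]):
  rot[0] = bbbCAbACBAAb$
  rot[1] = bbCAbACBAAb$b
  rot[2] = bCAbACBAAb$bb
  rot[3] = CAbACBAAb$bbb
  rot[4] = AbACBAAb$bbbC
  rot[5] = bACBAAb$bbbCA
  rot[6] = ACBAAb$bbbCAb
  rot[7] = CBAAb$bbbCAbA
  rot[8] = BAAb$bbbCAbAC
  rot[9] = AAb$bbbCAbACB
  rot[10] = Ab$bbbCAbACBA
  rot[11] = b$bbbCAbACBAA
  rot[12] = $bbbCAbACBAAb
Sorted (with $ < everything):
  sorted[0] = $bbbCAbACBAAb  (last char: 'b')
  sorted[1] = AAb$bbbCAbACB  (last char: 'B')
  sorted[2] = ACBAAb$bbbCAb  (last char: 'b')
  sorted[3] = Ab$bbbCAbACBA  (last char: 'A')
  sorted[4] = AbACBAAb$bbbC  (last char: 'C')
  sorted[5] = BAAb$bbbCAbAC  (last char: 'C')
  sorted[6] = CAbACBAAb$bbb  (last char: 'b')
  sorted[7] = CBAAb$bbbCAbA  (last char: 'A')
  sorted[8] = b$bbbCAbACBAA  (last char: 'A')
  sorted[9] = bACBAAb$bbbCA  (last char: 'A')
  sorted[10] = bCAbACBAAb$bb  (last char: 'b')
  sorted[11] = bbCAbACBAAb$b  (last char: 'b')
  sorted[12] = bbbCAbACBAAb$  (last char: '$')
Last column: bBbACCbAAAbb$
Original string S is at sorted index 12

Answer: bBbACCbAAAbb$
12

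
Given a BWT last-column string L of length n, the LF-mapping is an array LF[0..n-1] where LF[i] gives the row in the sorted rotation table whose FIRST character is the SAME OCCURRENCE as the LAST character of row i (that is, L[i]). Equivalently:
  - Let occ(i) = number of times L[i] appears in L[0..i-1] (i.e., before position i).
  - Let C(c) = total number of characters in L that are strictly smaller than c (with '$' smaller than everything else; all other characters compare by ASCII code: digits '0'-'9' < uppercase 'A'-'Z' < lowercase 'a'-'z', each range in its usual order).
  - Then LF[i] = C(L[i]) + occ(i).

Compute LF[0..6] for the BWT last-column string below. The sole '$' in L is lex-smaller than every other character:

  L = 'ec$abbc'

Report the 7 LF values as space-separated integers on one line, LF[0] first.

Char counts: '$':1, 'a':1, 'b':2, 'c':2, 'e':1
C (first-col start): C('$')=0, C('a')=1, C('b')=2, C('c')=4, C('e')=6
L[0]='e': occ=0, LF[0]=C('e')+0=6+0=6
L[1]='c': occ=0, LF[1]=C('c')+0=4+0=4
L[2]='$': occ=0, LF[2]=C('$')+0=0+0=0
L[3]='a': occ=0, LF[3]=C('a')+0=1+0=1
L[4]='b': occ=0, LF[4]=C('b')+0=2+0=2
L[5]='b': occ=1, LF[5]=C('b')+1=2+1=3
L[6]='c': occ=1, LF[6]=C('c')+1=4+1=5

Answer: 6 4 0 1 2 3 5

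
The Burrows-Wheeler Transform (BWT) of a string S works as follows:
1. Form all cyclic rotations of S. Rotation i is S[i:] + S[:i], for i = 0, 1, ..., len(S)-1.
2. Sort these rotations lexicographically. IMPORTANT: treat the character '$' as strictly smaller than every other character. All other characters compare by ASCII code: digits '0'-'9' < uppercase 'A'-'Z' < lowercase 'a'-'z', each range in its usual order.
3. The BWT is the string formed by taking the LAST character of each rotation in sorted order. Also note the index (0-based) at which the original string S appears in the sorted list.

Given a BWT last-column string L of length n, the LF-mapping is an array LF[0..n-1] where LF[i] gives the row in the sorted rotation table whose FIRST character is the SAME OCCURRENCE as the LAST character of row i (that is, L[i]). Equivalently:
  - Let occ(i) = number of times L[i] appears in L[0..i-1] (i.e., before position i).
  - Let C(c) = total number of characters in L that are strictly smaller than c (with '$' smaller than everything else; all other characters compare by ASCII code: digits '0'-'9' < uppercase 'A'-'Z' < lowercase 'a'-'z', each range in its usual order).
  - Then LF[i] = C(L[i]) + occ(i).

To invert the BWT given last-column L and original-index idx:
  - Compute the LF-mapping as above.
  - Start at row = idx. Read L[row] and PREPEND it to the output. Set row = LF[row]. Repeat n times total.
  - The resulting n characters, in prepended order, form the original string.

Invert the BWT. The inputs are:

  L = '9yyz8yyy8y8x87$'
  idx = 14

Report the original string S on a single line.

Answer: z8y7yy88y8yxy9$

Derivation:
LF mapping: 6 8 9 14 2 10 11 12 3 13 4 7 5 1 0
Walk LF starting at row 14, prepending L[row]:
  step 1: row=14, L[14]='$', prepend. Next row=LF[14]=0
  step 2: row=0, L[0]='9', prepend. Next row=LF[0]=6
  step 3: row=6, L[6]='y', prepend. Next row=LF[6]=11
  step 4: row=11, L[11]='x', prepend. Next row=LF[11]=7
  step 5: row=7, L[7]='y', prepend. Next row=LF[7]=12
  step 6: row=12, L[12]='8', prepend. Next row=LF[12]=5
  step 7: row=5, L[5]='y', prepend. Next row=LF[5]=10
  step 8: row=10, L[10]='8', prepend. Next row=LF[10]=4
  step 9: row=4, L[4]='8', prepend. Next row=LF[4]=2
  step 10: row=2, L[2]='y', prepend. Next row=LF[2]=9
  step 11: row=9, L[9]='y', prepend. Next row=LF[9]=13
  step 12: row=13, L[13]='7', prepend. Next row=LF[13]=1
  step 13: row=1, L[1]='y', prepend. Next row=LF[1]=8
  step 14: row=8, L[8]='8', prepend. Next row=LF[8]=3
  step 15: row=3, L[3]='z', prepend. Next row=LF[3]=14
Reversed output: z8y7yy88y8yxy9$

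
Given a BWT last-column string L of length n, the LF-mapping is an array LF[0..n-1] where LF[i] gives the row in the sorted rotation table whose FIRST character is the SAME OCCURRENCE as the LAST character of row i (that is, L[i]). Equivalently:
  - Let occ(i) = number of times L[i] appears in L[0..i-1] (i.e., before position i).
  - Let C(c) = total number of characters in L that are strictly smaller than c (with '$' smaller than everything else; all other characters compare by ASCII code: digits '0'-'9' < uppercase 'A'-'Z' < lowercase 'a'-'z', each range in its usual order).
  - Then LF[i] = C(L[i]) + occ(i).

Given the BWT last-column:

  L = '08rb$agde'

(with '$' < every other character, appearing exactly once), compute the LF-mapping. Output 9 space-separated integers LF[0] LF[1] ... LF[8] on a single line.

Answer: 1 2 8 4 0 3 7 5 6

Derivation:
Char counts: '$':1, '0':1, '8':1, 'a':1, 'b':1, 'd':1, 'e':1, 'g':1, 'r':1
C (first-col start): C('$')=0, C('0')=1, C('8')=2, C('a')=3, C('b')=4, C('d')=5, C('e')=6, C('g')=7, C('r')=8
L[0]='0': occ=0, LF[0]=C('0')+0=1+0=1
L[1]='8': occ=0, LF[1]=C('8')+0=2+0=2
L[2]='r': occ=0, LF[2]=C('r')+0=8+0=8
L[3]='b': occ=0, LF[3]=C('b')+0=4+0=4
L[4]='$': occ=0, LF[4]=C('$')+0=0+0=0
L[5]='a': occ=0, LF[5]=C('a')+0=3+0=3
L[6]='g': occ=0, LF[6]=C('g')+0=7+0=7
L[7]='d': occ=0, LF[7]=C('d')+0=5+0=5
L[8]='e': occ=0, LF[8]=C('e')+0=6+0=6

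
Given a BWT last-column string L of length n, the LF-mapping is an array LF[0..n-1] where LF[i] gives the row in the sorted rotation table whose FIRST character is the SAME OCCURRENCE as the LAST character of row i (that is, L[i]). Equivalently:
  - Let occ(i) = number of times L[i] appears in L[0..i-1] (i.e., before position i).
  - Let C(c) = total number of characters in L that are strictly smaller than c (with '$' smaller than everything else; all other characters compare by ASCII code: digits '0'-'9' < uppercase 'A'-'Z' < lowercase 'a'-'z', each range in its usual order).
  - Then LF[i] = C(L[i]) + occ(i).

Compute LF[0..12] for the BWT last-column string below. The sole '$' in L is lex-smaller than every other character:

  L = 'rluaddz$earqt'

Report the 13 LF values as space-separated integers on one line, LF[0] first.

Char counts: '$':1, 'a':2, 'd':2, 'e':1, 'l':1, 'q':1, 'r':2, 't':1, 'u':1, 'z':1
C (first-col start): C('$')=0, C('a')=1, C('d')=3, C('e')=5, C('l')=6, C('q')=7, C('r')=8, C('t')=10, C('u')=11, C('z')=12
L[0]='r': occ=0, LF[0]=C('r')+0=8+0=8
L[1]='l': occ=0, LF[1]=C('l')+0=6+0=6
L[2]='u': occ=0, LF[2]=C('u')+0=11+0=11
L[3]='a': occ=0, LF[3]=C('a')+0=1+0=1
L[4]='d': occ=0, LF[4]=C('d')+0=3+0=3
L[5]='d': occ=1, LF[5]=C('d')+1=3+1=4
L[6]='z': occ=0, LF[6]=C('z')+0=12+0=12
L[7]='$': occ=0, LF[7]=C('$')+0=0+0=0
L[8]='e': occ=0, LF[8]=C('e')+0=5+0=5
L[9]='a': occ=1, LF[9]=C('a')+1=1+1=2
L[10]='r': occ=1, LF[10]=C('r')+1=8+1=9
L[11]='q': occ=0, LF[11]=C('q')+0=7+0=7
L[12]='t': occ=0, LF[12]=C('t')+0=10+0=10

Answer: 8 6 11 1 3 4 12 0 5 2 9 7 10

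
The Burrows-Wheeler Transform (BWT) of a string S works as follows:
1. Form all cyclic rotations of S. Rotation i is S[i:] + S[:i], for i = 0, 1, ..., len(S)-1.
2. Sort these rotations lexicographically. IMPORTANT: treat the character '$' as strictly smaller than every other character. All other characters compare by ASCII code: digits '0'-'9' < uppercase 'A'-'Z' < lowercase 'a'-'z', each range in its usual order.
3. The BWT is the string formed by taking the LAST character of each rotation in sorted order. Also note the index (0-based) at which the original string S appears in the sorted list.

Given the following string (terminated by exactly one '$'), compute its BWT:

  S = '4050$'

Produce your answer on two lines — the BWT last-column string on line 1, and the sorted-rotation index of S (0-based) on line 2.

All 5 rotations (rotation i = S[i:]+S[:i]):
  rot[0] = 4050$
  rot[1] = 050$4
  rot[2] = 50$40
  rot[3] = 0$405
  rot[4] = $4050
Sorted (with $ < everything):
  sorted[0] = $4050  (last char: '0')
  sorted[1] = 0$405  (last char: '5')
  sorted[2] = 050$4  (last char: '4')
  sorted[3] = 4050$  (last char: '$')
  sorted[4] = 50$40  (last char: '0')
Last column: 054$0
Original string S is at sorted index 3

Answer: 054$0
3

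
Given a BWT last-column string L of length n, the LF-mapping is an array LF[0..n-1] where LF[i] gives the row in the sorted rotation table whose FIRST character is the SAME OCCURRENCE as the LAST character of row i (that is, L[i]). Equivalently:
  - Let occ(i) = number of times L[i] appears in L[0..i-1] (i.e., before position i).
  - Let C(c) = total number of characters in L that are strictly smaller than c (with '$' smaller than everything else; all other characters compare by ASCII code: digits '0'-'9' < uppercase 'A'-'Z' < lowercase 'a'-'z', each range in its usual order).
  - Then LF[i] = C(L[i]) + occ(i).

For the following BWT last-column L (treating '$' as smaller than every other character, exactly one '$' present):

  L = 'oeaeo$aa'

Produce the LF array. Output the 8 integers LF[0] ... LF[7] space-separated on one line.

Char counts: '$':1, 'a':3, 'e':2, 'o':2
C (first-col start): C('$')=0, C('a')=1, C('e')=4, C('o')=6
L[0]='o': occ=0, LF[0]=C('o')+0=6+0=6
L[1]='e': occ=0, LF[1]=C('e')+0=4+0=4
L[2]='a': occ=0, LF[2]=C('a')+0=1+0=1
L[3]='e': occ=1, LF[3]=C('e')+1=4+1=5
L[4]='o': occ=1, LF[4]=C('o')+1=6+1=7
L[5]='$': occ=0, LF[5]=C('$')+0=0+0=0
L[6]='a': occ=1, LF[6]=C('a')+1=1+1=2
L[7]='a': occ=2, LF[7]=C('a')+2=1+2=3

Answer: 6 4 1 5 7 0 2 3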